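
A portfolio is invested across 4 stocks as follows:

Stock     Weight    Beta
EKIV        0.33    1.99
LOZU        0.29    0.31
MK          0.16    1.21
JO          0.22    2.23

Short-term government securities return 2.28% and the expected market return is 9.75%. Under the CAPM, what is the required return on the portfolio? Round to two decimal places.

β_P = Σ w_i β_i = 0.33×1.99 + 0.29×0.31 + 0.16×1.21 + 0.22×2.23 = 1.4308
MRP = 9.75% − 2.28% = 7.47%
E(R_P) = R_f + β_P × MRP = 2.28% + 1.4308 × 7.47% = 12.97%

12.97%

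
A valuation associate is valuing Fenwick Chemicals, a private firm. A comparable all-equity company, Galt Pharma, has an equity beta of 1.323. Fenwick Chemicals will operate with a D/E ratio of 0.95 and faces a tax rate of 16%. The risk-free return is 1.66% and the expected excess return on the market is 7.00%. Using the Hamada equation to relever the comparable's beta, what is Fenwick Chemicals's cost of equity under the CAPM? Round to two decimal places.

β_L = β_U × [1 + (1 − t)(D/E)] = 1.323 × [1 + (1 − 0.16) × 0.95]
    = 1.323 × [1 + 0.84 × 0.95] = 1.323 × 1.7980 = 2.3788
E(R) = R_f + β_L × MRP = 1.66% + 2.3788 × 7.00% = 18.31%

18.31%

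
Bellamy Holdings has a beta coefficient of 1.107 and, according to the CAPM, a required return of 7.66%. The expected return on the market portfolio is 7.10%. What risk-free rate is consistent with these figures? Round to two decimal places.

1.87%

E(R) = R_f + β(E(R_m) − R_f) = R_f(1 − β) + β·E(R_m)
7.66% = R_f × (1 − 1.107) + 1.107 × 7.10%
7.66% = R_f × -0.107 + 7.85970%
R_f = (7.66% − 7.85970%) / -0.107 = 1.87%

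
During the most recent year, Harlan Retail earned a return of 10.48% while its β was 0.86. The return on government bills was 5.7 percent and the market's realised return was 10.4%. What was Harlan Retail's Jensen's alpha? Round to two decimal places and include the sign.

Market excess return = 10.4% − 5.7% = 4.70%
CAPM benchmark = R_f + β(R_m − R_f) = 5.7% + 0.86 × 4.7% = 9.7420%
α = actual − benchmark = 10.48% − 9.7420% = +0.74%

+0.74%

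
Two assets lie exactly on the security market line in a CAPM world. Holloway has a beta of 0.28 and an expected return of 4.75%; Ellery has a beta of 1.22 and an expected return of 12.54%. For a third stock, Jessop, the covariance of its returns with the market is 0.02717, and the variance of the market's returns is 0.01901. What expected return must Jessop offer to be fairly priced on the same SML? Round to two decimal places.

MRP = (12.54% − 4.75%) / (1.22 − 0.28) = 8.2872%
R_f = 4.75% − 0.28 × 8.2872% = 2.4296%
β_Jessop = Cov / Var(R_m) = 0.02717 / 0.01901 = 1.4292
E(R_Jessop) = R_f + β × MRP = 2.4296% + 1.4292 × 8.2872% = 14.27%

14.27%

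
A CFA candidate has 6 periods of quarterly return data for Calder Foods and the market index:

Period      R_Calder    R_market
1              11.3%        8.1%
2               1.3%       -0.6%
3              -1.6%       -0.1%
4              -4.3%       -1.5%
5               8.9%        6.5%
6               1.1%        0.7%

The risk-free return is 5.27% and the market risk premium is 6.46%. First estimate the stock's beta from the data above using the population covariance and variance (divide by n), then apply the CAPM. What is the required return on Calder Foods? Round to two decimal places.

Mean R_i = (11.3 + 1.3 − 1.6 − 4.3 + 8.9 + 1.1) / 6 = 2.7833%
Mean R_m = (8.1 − 0.6 − 0.1 − 1.5 + 6.5 + 0.7) / 6 = 2.1833%
Σ(R_i − R̄_i)(R_m − R̄_m) = 119.5183  ⇒  Cov = 119.5183 / 6 = 19.9197
Σ(R_m − R̄_m)² = 82.3683  ⇒  Var(R_m) = 82.3683 / 6 = 13.7281
β = Cov / Var(R_m) = 19.9197 / 13.7281 = 1.4510
E(R) = R_f + β × MRP = 5.27% + 1.4510 × 6.46% = 14.64%

14.64%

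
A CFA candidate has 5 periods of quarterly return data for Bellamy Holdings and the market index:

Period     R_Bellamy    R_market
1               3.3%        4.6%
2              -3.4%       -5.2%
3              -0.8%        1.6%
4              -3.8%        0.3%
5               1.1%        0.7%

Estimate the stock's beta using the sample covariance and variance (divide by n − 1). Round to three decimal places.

0.646

Mean R_i = (3.3 − 3.4 − 0.8 − 3.8 + 1.1) / 5 = -0.7200%
Mean R_m = (4.6 − 5.2 + 1.6 + 0.3 + 0.7) / 5 = 0.4000%
Σ(R_i − R̄_i)(R_m − R̄_m) = 32.6500  ⇒  Cov = 32.6500 / 4 = 8.1625
Σ(R_m − R̄_m)² = 50.5400  ⇒  Var(R_m) = 50.5400 / 4 = 12.6350
β = Cov / Var(R_m) = 8.1625 / 12.6350 = 0.6460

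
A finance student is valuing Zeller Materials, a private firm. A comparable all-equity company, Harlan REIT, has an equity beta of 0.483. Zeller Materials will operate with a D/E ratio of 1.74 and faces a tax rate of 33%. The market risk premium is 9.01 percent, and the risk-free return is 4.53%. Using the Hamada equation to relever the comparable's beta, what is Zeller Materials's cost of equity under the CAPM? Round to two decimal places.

β_L = β_U × [1 + (1 − t)(D/E)] = 0.483 × [1 + (1 − 0.33) × 1.74]
    = 0.483 × [1 + 0.67 × 1.74] = 0.483 × 2.1658 = 1.0461
E(R) = R_f + β_L × MRP = 4.53% + 1.0461 × 9.01% = 13.96%

13.96%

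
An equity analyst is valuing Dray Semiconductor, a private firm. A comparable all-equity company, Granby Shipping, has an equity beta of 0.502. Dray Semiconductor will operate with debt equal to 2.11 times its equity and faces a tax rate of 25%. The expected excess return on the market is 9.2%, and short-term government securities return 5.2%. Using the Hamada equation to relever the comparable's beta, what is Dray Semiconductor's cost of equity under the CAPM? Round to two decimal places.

β_L = β_U × [1 + (1 − t)(D/E)] = 0.502 × [1 + (1 − 0.25) × 2.11]
    = 0.502 × [1 + 0.75 × 2.11] = 0.502 × 2.5825 = 1.2964
E(R) = R_f + β_L × MRP = 5.2% + 1.2964 × 9.2% = 17.13%

17.13%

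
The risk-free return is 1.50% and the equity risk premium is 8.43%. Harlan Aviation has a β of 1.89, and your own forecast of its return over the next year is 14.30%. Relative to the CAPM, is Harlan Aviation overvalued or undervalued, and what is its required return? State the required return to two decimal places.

Required return = R_f + β·MRP = 1.50% + 1.89 × 8.43% = 17.43%
Forecast 14.30% < required 17.43% → the stock plots below the SML → overvalued.

Overvalued; required return 17.43%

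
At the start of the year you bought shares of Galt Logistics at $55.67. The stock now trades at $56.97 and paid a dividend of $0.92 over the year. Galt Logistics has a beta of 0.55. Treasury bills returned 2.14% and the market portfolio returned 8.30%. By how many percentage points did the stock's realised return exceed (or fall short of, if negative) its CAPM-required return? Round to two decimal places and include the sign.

Realised HPR = (P1 + D1 − P0) / P0 = (56.97 + 0.92 − 55.67) / 55.67 = 2.22 / 55.67 = 3.9878%
MRP = 8.30% − 2.14% = 6.16%
CAPM required = R_f + β·MRP = 2.14% + 0.55 × 6.16% = 5.5280%
α = realised − required = 3.9878% − 5.5280% = -1.54%

-1.54%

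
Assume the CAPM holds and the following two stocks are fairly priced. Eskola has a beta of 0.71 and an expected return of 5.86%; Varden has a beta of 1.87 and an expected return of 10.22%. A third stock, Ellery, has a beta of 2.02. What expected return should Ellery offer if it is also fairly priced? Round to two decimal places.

MRP (SML slope) = (10.22% − 5.86%) / (1.87 − 0.71) = 4.36% / 1.16 = 3.7586%
R_f (intercept) = 5.86% − 0.71 × 3.7586% = 3.1914%
E(R_Ellery) = R_f + β × MRP = 3.1914% + 2.02 × 3.7586% = 10.78%

10.78%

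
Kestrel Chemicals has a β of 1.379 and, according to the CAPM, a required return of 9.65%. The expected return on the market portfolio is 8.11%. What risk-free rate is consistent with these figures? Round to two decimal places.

E(R) = R_f + β(E(R_m) − R_f) = R_f(1 − β) + β·E(R_m)
9.65% = R_f × (1 − 1.379) + 1.379 × 8.11%
9.65% = R_f × -0.379 + 11.18369%
R_f = (9.65% − 11.18369%) / -0.379 = 4.05%

4.05%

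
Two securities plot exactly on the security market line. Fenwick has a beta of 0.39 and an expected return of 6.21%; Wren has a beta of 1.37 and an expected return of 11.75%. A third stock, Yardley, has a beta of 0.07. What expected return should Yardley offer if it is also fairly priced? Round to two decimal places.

4.40%

MRP (SML slope) = (11.75% − 6.21%) / (1.37 − 0.39) = 5.54% / 0.98 = 5.6531%
R_f (intercept) = 6.21% − 0.39 × 5.6531% = 4.0053%
E(R_Yardley) = R_f + β × MRP = 4.0053% + 0.07 × 5.6531% = 4.40%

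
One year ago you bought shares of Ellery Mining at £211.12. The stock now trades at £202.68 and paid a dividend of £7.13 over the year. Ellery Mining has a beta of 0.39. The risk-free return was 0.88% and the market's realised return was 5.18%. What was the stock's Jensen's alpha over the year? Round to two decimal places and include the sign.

Realised HPR = (P1 + D1 − P0) / P0 = (202.68 + 7.13 − 211.12) / 211.12 = -1.31 / 211.12 = -0.6205%
MRP = 5.18% − 0.88% = 4.30%
CAPM required = R_f + β·MRP = 0.88% + 0.39 × 4.30% = 2.5570%
α = realised − required = -0.6205% − 2.5570% = -3.18%

-3.18%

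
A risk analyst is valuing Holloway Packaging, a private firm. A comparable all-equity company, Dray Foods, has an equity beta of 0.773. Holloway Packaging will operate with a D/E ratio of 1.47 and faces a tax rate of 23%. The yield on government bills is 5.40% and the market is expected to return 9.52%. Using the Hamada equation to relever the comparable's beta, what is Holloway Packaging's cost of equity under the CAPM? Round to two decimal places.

β_L = β_U × [1 + (1 − t)(D/E)] = 0.773 × [1 + (1 − 0.23) × 1.47]
    = 0.773 × [1 + 0.77 × 1.47] = 0.773 × 2.1319 = 1.6480
MRP = 9.52% − 5.40% = 4.12%
E(R) = R_f + β_L × MRP = 5.40% + 1.6480 × 4.12% = 12.19%

12.19%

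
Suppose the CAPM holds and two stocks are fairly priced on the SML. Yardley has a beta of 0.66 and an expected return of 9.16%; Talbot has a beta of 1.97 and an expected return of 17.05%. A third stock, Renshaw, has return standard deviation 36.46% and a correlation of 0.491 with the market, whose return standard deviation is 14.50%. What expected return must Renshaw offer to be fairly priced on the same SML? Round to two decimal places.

MRP = (17.05% − 9.16%) / (1.97 − 0.66) = 6.0229%
R_f = 9.16% − 0.66 × 6.0229% = 5.1849%
β_Renshaw = ρ·σ_i/σ_m = 0.491 × 36.46 / 14.50 = 1.2346
E(R_Renshaw) = R_f + β × MRP = 5.1849% + 1.2346 × 6.0229% = 12.62%

12.62%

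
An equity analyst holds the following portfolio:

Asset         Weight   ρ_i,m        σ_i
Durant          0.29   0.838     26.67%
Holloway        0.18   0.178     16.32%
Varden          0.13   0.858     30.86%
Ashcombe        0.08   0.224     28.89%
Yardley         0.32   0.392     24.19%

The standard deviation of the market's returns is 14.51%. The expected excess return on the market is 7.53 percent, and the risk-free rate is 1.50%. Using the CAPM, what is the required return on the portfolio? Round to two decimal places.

β_Durant = 0.838 × 26.67% / 14.51% = 1.5403
β_Holloway = 0.178 × 16.32% / 14.51% = 0.2002
β_Varden = 0.858 × 30.86% / 14.51% = 1.8248
β_Ashcombe = 0.224 × 28.89% / 14.51% = 0.4460
β_Yardley = 0.392 × 24.19% / 14.51% = 0.6535
β_P = Σ w_i β_i = 0.29×1.5403 + 0.18×0.2002 + 0.13×1.8248 + 0.08×0.4460 + 0.32×0.6535 = 0.9647
E(R_P) = R_f + β_P × MRP = 1.50% + 0.9647 × 7.53% = 8.76%

8.76%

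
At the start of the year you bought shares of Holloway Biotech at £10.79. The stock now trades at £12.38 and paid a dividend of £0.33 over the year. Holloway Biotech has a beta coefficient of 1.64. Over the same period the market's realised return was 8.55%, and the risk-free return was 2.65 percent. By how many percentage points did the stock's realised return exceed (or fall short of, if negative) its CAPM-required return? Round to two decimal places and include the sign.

+5.47%

Realised HPR = (P1 + D1 − P0) / P0 = (12.38 + 0.33 − 10.79) / 10.79 = 1.92 / 10.79 = 17.7943%
MRP = 8.55% − 2.65% = 5.90%
CAPM required = R_f + β·MRP = 2.65% + 1.64 × 5.90% = 12.3260%
α = realised − required = 17.7943% − 12.3260% = +5.47%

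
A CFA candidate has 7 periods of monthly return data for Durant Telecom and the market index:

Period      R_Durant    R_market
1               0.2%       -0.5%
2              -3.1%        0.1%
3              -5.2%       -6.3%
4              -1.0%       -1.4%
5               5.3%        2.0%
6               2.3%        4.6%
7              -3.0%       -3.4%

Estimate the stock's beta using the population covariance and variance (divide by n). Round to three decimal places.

Mean R_i = (0.2 − 3.1 − 5.2 − 1.0 + 5.3 + 2.3 − 3.0) / 7 = -0.6429%
Mean R_m = (-0.5 + 0.1 − 6.3 − 1.4 + 2.0 + 4.6 − 3.4) / 7 = -0.7000%
Σ(R_i − R̄_i)(R_m − R̄_m) = 61.9800  ⇒  Cov = 61.9800 / 7 = 8.8543
Σ(R_m − R̄_m)² = 75.2000  ⇒  Var(R_m) = 75.2000 / 7 = 10.7429
β = Cov / Var(R_m) = 8.8543 / 10.7429 = 0.8242

0.824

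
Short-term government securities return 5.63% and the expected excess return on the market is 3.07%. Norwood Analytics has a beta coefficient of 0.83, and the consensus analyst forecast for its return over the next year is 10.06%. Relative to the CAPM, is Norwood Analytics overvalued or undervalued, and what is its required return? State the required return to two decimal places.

Undervalued; required return 8.18%

Required return = R_f + β·MRP = 5.63% + 0.83 × 3.07% = 8.18%
Forecast 10.06% > required 8.18% → the stock plots above the SML → undervalued.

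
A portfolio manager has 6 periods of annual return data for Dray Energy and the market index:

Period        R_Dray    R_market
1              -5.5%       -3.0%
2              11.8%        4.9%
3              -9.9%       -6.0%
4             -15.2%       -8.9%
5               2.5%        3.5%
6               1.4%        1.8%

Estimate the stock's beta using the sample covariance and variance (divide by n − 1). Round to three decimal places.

Mean R_i = (-5.5 + 11.8 − 9.9 − 15.2 + 2.5 + 1.4) / 6 = -2.4833%
Mean R_m = (-3.0 + 4.9 − 6.0 − 8.9 + 3.5 + 1.8) / 6 = -1.2833%
Σ(R_i − R̄_i)(R_m − R̄_m) = 261.1483  ⇒  Cov = 261.1483 / 5 = 52.2297
Σ(R_m − R̄_m)² = 153.8283  ⇒  Var(R_m) = 153.8283 / 5 = 30.7657
β = Cov / Var(R_m) = 52.2297 / 30.7657 = 1.6977

1.698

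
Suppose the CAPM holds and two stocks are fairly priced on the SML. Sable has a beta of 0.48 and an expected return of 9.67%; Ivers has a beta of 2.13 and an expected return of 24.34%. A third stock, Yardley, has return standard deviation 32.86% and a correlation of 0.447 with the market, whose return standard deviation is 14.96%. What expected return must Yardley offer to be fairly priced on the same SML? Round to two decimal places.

14.13%

MRP = (24.34% − 9.67%) / (2.13 − 0.48) = 8.8909%
R_f = 9.67% − 0.48 × 8.8909% = 5.4024%
β_Yardley = ρ·σ_i/σ_m = 0.447 × 32.86 / 14.96 = 0.9818
E(R_Yardley) = R_f + β × MRP = 5.4024% + 0.9818 × 8.8909% = 14.13%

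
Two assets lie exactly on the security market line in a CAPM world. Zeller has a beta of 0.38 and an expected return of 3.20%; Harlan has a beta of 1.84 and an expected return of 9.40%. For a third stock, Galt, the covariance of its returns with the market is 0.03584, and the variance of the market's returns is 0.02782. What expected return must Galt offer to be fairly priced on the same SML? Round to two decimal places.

7.06%

MRP = (9.40% − 3.20%) / (1.84 − 0.38) = 4.2466%
R_f = 3.20% − 0.38 × 4.2466% = 1.5863%
β_Galt = Cov / Var(R_m) = 0.03584 / 0.02782 = 1.2883
E(R_Galt) = R_f + β × MRP = 1.5863% + 1.2883 × 4.2466% = 7.06%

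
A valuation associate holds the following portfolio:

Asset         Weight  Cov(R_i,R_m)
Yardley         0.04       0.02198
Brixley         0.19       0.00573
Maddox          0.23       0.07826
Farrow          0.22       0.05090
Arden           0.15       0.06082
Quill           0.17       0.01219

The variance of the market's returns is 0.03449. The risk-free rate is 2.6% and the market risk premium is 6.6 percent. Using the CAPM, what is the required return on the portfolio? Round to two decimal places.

10.71%

β_Yardley = 0.02198 / 0.03449 = 0.6373
β_Brixley = 0.00573 / 0.03449 = 0.1661
β_Maddox = 0.07826 / 0.03449 = 2.2691
β_Farrow = 0.05090 / 0.03449 = 1.4758
β_Arden = 0.06082 / 0.03449 = 1.7634
β_Quill = 0.01219 / 0.03449 = 0.3534
β_P = Σ w_i β_i = 0.04×0.6373 + 0.19×0.1661 + 0.23×2.2691 + 0.22×1.4758 + 0.15×1.7634 + 0.17×0.3534 = 1.2282
E(R_P) = R_f + β_P × MRP = 2.6% + 1.2282 × 6.6% = 10.71%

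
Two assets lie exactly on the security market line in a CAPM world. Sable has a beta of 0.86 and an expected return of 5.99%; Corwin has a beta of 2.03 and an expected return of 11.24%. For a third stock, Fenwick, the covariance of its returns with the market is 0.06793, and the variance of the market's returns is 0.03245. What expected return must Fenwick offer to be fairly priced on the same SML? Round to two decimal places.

MRP = (11.24% − 5.99%) / (2.03 − 0.86) = 4.4872%
R_f = 5.99% − 0.86 × 4.4872% = 2.1310%
β_Fenwick = Cov / Var(R_m) = 0.06793 / 0.03245 = 2.0934
E(R_Fenwick) = R_f + β × MRP = 2.1310% + 2.0934 × 4.4872% = 11.52%

11.52%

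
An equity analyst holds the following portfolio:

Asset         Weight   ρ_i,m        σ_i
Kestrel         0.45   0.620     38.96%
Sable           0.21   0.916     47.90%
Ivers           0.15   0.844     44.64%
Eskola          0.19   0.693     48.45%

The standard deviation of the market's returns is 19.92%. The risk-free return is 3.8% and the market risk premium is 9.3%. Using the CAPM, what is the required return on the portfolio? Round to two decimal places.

β_Kestrel = 0.620 × 38.96% / 19.92% = 1.2126
β_Sable = 0.916 × 47.90% / 19.92% = 2.2026
β_Ivers = 0.844 × 44.64% / 19.92% = 1.8914
β_Eskola = 0.693 × 48.45% / 19.92% = 1.6855
β_P = Σ w_i β_i = 0.45×1.2126 + 0.21×2.2026 + 0.15×1.8914 + 0.19×1.6855 = 1.6122
E(R_P) = R_f + β_P × MRP = 3.8% + 1.6122 × 9.3% = 18.79%

18.79%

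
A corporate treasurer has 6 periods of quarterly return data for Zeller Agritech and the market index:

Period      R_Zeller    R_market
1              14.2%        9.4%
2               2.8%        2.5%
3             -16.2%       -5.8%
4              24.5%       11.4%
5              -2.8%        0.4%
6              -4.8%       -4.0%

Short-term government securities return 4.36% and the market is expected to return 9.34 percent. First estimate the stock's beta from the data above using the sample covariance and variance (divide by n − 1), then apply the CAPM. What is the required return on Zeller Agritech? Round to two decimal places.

Mean R_i = (14.2 + 2.8 − 16.2 + 24.5 − 2.8 − 4.8) / 6 = 2.9500%
Mean R_m = (9.4 + 2.5 − 5.8 + 11.4 + 0.4 − 4.0) / 6 = 2.3167%
Σ(R_i − R̄_i)(R_m − R̄_m) = 490.8150  ⇒  Cov = 490.8150 / 5 = 98.1630
Σ(R_m − R̄_m)² = 242.1683  ⇒  Var(R_m) = 242.1683 / 5 = 48.4337
β = Cov / Var(R_m) = 98.1630 / 48.4337 = 2.0267
MRP = 9.34% − 4.36% = 4.98%
E(R) = R_f + β × MRP = 4.36% + 2.0267 × 4.98% = 14.45%

14.45%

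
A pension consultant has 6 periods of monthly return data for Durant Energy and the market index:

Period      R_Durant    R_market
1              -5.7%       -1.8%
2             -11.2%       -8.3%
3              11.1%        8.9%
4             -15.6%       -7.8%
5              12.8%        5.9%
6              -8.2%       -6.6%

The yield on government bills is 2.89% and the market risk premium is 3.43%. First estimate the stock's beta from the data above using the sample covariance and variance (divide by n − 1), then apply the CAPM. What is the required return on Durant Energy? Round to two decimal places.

Mean R_i = (-5.7 − 11.2 + 11.1 − 15.6 + 12.8 − 8.2) / 6 = -2.8000%
Mean R_m = (-1.8 − 8.3 + 8.9 − 7.8 + 5.9 − 6.6) / 6 = -1.6167%
Σ(R_i − R̄_i)(R_m − R̄_m) = 426.1700  ⇒  Cov = 426.1700 / 5 = 85.2340
Σ(R_m − R̄_m)² = 274.8683  ⇒  Var(R_m) = 274.8683 / 5 = 54.9737
β = Cov / Var(R_m) = 85.2340 / 54.9737 = 1.5505
E(R) = R_f + β × MRP = 2.89% + 1.5505 × 3.43% = 8.21%

8.21%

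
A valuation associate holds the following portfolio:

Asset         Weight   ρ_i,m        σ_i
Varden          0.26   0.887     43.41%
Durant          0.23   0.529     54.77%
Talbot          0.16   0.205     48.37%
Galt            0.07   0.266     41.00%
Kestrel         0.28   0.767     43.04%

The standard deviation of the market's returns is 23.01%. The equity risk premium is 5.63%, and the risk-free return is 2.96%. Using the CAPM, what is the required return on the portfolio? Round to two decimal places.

9.88%

β_Varden = 0.887 × 43.41% / 23.01% = 1.6734
β_Durant = 0.529 × 54.77% / 23.01% = 1.2592
β_Talbot = 0.205 × 48.37% / 23.01% = 0.4309
β_Galt = 0.266 × 41.00% / 23.01% = 0.4740
β_Kestrel = 0.767 × 43.04% / 23.01% = 1.4347
β_P = Σ w_i β_i = 0.26×1.6734 + 0.23×1.2592 + 0.16×0.4309 + 0.07×0.4740 + 0.28×1.4347 = 1.2285
E(R_P) = R_f + β_P × MRP = 2.96% + 1.2285 × 5.63% = 9.88%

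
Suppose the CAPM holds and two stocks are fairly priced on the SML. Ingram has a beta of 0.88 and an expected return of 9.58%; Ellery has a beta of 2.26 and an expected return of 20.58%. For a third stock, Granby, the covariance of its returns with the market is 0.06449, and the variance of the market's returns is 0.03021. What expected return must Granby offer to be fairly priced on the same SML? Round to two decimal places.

19.58%

MRP = (20.58% − 9.58%) / (2.26 − 0.88) = 7.9710%
R_f = 9.58% − 0.88 × 7.9710% = 2.5655%
β_Granby = Cov / Var(R_m) = 0.06449 / 0.03021 = 2.1347
E(R_Granby) = R_f + β × MRP = 2.5655% + 2.1347 × 7.9710% = 19.58%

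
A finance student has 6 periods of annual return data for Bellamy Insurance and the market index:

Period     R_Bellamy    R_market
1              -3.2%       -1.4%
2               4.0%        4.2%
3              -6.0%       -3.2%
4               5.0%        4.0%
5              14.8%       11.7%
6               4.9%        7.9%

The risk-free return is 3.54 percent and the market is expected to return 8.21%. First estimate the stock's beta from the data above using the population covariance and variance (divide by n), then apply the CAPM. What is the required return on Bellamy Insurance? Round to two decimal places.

9.46%

Mean R_i = (-3.2 + 4.0 − 6.0 + 5.0 + 14.8 + 4.9) / 6 = 3.2500%
Mean R_m = (-1.4 + 4.2 − 3.2 + 4.0 + 11.7 + 7.9) / 6 = 3.8667%
Σ(R_i − R̄_i)(R_m − R̄_m) = 196.9500  ⇒  Cov = 196.9500 / 6 = 32.8250
Σ(R_m − R̄_m)² = 155.4333  ⇒  Var(R_m) = 155.4333 / 6 = 25.9056
β = Cov / Var(R_m) = 32.8250 / 25.9056 = 1.2671
MRP = 8.21% − 3.54% = 4.67%
E(R) = R_f + β × MRP = 3.54% + 1.2671 × 4.67% = 9.46%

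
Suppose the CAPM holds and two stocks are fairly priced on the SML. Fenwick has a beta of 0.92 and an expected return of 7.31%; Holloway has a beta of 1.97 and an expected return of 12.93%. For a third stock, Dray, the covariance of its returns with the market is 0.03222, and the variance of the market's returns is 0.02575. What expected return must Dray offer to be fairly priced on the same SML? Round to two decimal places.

MRP = (12.93% − 7.31%) / (1.97 − 0.92) = 5.3524%
R_f = 7.31% − 0.92 × 5.3524% = 2.3858%
β_Dray = Cov / Var(R_m) = 0.03222 / 0.02575 = 1.2513
E(R_Dray) = R_f + β × MRP = 2.3858% + 1.2513 × 5.3524% = 9.08%

9.08%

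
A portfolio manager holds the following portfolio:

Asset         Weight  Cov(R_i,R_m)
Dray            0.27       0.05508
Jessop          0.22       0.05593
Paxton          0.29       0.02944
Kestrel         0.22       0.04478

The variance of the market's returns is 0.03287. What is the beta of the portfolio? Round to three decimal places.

β_Dray = 0.05508 / 0.03287 = 1.6757
β_Jessop = 0.05593 / 0.03287 = 1.7016
β_Paxton = 0.02944 / 0.03287 = 0.8956
β_Kestrel = 0.04478 / 0.03287 = 1.3623
β_P = Σ w_i β_i = 0.27×1.6757 + 0.22×1.7016 + 0.29×0.8956 + 0.22×1.3623 = 1.3862

1.386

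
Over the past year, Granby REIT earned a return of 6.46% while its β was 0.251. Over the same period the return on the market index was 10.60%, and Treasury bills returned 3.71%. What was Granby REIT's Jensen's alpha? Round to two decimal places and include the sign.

Market excess return = 10.60% − 3.71% = 6.89%
CAPM benchmark = R_f + β(R_m − R_f) = 3.71% + 0.251 × 6.89% = 5.43939%
α = actual − benchmark = 6.46% − 5.43939% = +1.02%

+1.02%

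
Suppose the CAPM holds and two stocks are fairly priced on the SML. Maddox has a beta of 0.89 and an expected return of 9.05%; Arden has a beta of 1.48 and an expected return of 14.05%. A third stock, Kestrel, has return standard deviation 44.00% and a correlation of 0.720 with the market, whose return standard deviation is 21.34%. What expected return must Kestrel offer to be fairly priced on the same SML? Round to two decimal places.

14.09%

MRP = (14.05% − 9.05%) / (1.48 − 0.89) = 8.4746%
R_f = 9.05% − 0.89 × 8.4746% = 1.5076%
β_Kestrel = ρ·σ_i/σ_m = 0.720 × 44.00 / 21.34 = 1.4845
E(R_Kestrel) = R_f + β × MRP = 1.5076% + 1.4845 × 8.4746% = 14.09%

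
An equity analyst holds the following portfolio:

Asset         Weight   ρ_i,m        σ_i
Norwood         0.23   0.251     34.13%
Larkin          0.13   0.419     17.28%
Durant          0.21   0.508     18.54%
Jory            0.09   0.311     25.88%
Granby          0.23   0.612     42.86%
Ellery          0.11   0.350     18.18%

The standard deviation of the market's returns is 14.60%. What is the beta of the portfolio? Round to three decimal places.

0.846

β_Norwood = 0.251 × 34.13% / 14.60% = 0.5868
β_Larkin = 0.419 × 17.28% / 14.60% = 0.4959
β_Durant = 0.508 × 18.54% / 14.60% = 0.6451
β_Jory = 0.311 × 25.88% / 14.60% = 0.5513
β_Granby = 0.612 × 42.86% / 14.60% = 1.7966
β_Ellery = 0.350 × 18.18% / 14.60% = 0.4358
β_P = Σ w_i β_i = 0.23×0.5868 + 0.13×0.4959 + 0.21×0.6451 + 0.09×0.5513 + 0.23×1.7966 + 0.11×0.4358 = 0.8457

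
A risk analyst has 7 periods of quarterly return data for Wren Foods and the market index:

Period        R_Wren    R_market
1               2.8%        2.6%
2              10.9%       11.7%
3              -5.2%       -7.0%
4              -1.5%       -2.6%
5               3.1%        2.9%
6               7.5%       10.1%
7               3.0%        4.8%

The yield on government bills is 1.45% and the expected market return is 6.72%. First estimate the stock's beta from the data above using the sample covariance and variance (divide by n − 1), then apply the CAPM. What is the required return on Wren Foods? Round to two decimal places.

Mean R_i = (2.8 + 10.9 − 5.2 − 1.5 + 3.1 + 7.5 + 3.0) / 7 = 2.9429%
Mean R_m = (2.6 + 11.7 − 7.0 − 2.6 + 2.9 + 10.1 + 4.8) / 7 = 3.2143%
Σ(R_i − R̄_i)(R_m − R̄_m) = 208.0357  ⇒  Cov = 208.0357 / 6 = 34.6726
Σ(R_m − R̄_m)² = 260.5486  ⇒  Var(R_m) = 260.5486 / 6 = 43.4248
β = Cov / Var(R_m) = 34.6726 / 43.4248 = 0.7985
MRP = 6.72% − 1.45% = 5.27%
E(R) = R_f + β × MRP = 1.45% + 0.7985 × 5.27% = 5.66%

5.66%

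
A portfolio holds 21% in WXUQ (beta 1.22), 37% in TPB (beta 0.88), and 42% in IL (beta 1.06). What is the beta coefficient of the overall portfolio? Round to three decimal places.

β_P = Σ w_i β_i = 0.21×1.22 + 0.37×0.88 + 0.42×1.06 = 1.0270

1.027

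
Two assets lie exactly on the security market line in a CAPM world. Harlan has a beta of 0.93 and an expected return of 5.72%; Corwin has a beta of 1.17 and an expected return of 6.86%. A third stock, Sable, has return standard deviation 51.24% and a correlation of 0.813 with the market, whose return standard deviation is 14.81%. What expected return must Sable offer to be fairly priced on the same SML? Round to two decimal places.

MRP = (6.86% − 5.72%) / (1.17 − 0.93) = 4.7500%
R_f = 5.72% − 0.93 × 4.7500% = 1.3025%
β_Sable = ρ·σ_i/σ_m = 0.813 × 51.24 / 14.81 = 2.8128
E(R_Sable) = R_f + β × MRP = 1.3025% + 2.8128 × 4.7500% = 14.66%

14.66%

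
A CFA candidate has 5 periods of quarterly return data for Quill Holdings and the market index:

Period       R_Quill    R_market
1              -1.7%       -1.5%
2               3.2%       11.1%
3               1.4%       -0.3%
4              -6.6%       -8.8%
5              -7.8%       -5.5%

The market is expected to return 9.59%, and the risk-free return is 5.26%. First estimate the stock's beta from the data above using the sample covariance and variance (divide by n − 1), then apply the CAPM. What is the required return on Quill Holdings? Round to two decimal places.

Mean R_i = (-1.7 + 3.2 + 1.4 − 6.6 − 7.8) / 5 = -2.3000%
Mean R_m = (-1.5 + 11.1 − 0.3 − 8.8 − 5.5) / 5 = -1.0000%
Σ(R_i − R̄_i)(R_m − R̄_m) = 127.1300  ⇒  Cov = 127.1300 / 4 = 31.7825
Σ(R_m − R̄_m)² = 228.2400  ⇒  Var(R_m) = 228.2400 / 4 = 57.0600
β = Cov / Var(R_m) = 31.7825 / 57.0600 = 0.5570
MRP = 9.59% − 5.26% = 4.33%
E(R) = R_f + β × MRP = 5.26% + 0.5570 × 4.33% = 7.67%

7.67%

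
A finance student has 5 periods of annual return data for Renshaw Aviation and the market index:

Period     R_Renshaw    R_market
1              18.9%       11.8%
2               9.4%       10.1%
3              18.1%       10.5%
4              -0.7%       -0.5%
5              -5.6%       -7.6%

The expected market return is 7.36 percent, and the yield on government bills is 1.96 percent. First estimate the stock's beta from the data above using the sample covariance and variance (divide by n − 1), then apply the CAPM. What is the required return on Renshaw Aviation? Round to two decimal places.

Mean R_i = (18.9 + 9.4 + 18.1 − 0.7 − 5.6) / 5 = 8.0200%
Mean R_m = (11.8 + 10.1 + 10.5 − 0.5 − 7.6) / 5 = 4.8600%
Σ(R_i − R̄_i)(R_m − R̄_m) = 356.0340  ⇒  Cov = 356.0340 / 4 = 89.0085
Σ(R_m − R̄_m)² = 291.4120  ⇒  Var(R_m) = 291.4120 / 4 = 72.8530
β = Cov / Var(R_m) = 89.0085 / 72.8530 = 1.2218
MRP = 7.36% − 1.96% = 5.40%
E(R) = R_f + β × MRP = 1.96% + 1.2218 × 5.40% = 8.56%

8.56%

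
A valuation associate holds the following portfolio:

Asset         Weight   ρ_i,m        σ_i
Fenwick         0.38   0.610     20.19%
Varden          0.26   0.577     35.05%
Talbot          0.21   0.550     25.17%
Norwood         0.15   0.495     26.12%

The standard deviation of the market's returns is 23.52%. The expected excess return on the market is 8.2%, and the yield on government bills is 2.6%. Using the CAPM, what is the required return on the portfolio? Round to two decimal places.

7.75%

β_Fenwick = 0.610 × 20.19% / 23.52% = 0.5236
β_Varden = 0.577 × 35.05% / 23.52% = 0.8599
β_Talbot = 0.550 × 25.17% / 23.52% = 0.5886
β_Norwood = 0.495 × 26.12% / 23.52% = 0.5497
β_P = Σ w_i β_i = 0.38×0.5236 + 0.26×0.8599 + 0.21×0.5886 + 0.15×0.5497 = 0.6286
E(R_P) = R_f + β_P × MRP = 2.6% + 0.6286 × 8.2% = 7.75%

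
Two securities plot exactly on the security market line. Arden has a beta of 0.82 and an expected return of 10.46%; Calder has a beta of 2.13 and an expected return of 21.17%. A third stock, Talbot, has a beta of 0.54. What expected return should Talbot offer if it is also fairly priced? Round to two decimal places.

8.17%

MRP (SML slope) = (21.17% − 10.46%) / (2.13 − 0.82) = 10.71% / 1.31 = 8.1756%
R_f (intercept) = 10.46% − 0.82 × 8.1756% = 3.7560%
E(R_Talbot) = R_f + β × MRP = 3.7560% + 0.54 × 8.1756% = 8.17%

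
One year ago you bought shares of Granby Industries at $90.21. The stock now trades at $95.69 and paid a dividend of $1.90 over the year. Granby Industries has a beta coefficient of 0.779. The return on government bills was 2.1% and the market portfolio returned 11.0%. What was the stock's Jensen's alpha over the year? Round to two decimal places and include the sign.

Realised HPR = (P1 + D1 − P0) / P0 = (95.69 + 1.90 − 90.21) / 90.21 = 7.38 / 90.21 = 8.1809%
MRP = 11.0% − 2.1% = 8.90%
CAPM required = R_f + β·MRP = 2.1% + 0.779 × 8.9% = 9.0331%
α = realised − required = 8.1809% − 9.0331% = -0.85%

-0.85%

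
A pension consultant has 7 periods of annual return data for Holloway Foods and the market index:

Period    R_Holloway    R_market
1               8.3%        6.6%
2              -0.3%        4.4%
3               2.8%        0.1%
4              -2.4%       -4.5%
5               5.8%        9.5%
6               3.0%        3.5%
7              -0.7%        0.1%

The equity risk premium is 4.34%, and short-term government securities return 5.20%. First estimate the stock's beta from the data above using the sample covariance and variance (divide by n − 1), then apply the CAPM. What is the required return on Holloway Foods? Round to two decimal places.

7.99%

Mean R_i = (8.3 − 0.3 + 2.8 − 2.4 + 5.8 + 3.0 − 0.7) / 7 = 2.3571%
Mean R_m = (6.6 + 4.4 + 0.1 − 4.5 + 9.5 + 3.5 + 0.1) / 7 = 2.8143%
Σ(R_i − R̄_i)(R_m − R̄_m) = 83.6343  ⇒  Cov = 83.6343 / 6 = 13.9391
Σ(R_m − R̄_m)² = 130.2486  ⇒  Var(R_m) = 130.2486 / 6 = 21.7081
β = Cov / Var(R_m) = 13.9391 / 21.7081 = 0.6421
E(R) = R_f + β × MRP = 5.20% + 0.6421 × 4.34% = 7.99%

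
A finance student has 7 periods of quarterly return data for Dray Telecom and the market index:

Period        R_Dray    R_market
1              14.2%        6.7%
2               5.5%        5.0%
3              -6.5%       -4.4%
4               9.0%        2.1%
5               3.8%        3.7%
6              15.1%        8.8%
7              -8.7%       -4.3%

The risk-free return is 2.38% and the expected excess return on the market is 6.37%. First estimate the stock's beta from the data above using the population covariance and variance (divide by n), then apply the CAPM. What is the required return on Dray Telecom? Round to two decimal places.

13.32%

Mean R_i = (14.2 + 5.5 − 6.5 + 9.0 + 3.8 + 15.1 − 8.7) / 7 = 4.6286%
Mean R_m = (6.7 + 5.0 − 4.4 + 2.1 + 3.7 + 8.8 − 4.3) / 7 = 2.5143%
Σ(R_i − R̄_i)(R_m − R̄_m) = 273.0271  ⇒  Cov = 273.0271 / 7 = 39.0039
Σ(R_m − R̄_m)² = 159.0286  ⇒  Var(R_m) = 159.0286 / 7 = 22.7184
β = Cov / Var(R_m) = 39.0039 / 22.7184 = 1.7168
E(R) = R_f + β × MRP = 2.38% + 1.7168 × 6.37% = 13.32%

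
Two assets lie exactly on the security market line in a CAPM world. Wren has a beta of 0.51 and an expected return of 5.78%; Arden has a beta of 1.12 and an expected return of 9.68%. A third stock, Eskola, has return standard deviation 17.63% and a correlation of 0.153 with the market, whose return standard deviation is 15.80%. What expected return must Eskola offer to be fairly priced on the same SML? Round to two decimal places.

MRP = (9.68% − 5.78%) / (1.12 − 0.51) = 6.3934%
R_f = 5.78% − 0.51 × 6.3934% = 2.5194%
β_Eskola = ρ·σ_i/σ_m = 0.153 × 17.63 / 15.80 = 0.1707
E(R_Eskola) = R_f + β × MRP = 2.5194% + 0.1707 × 6.3934% = 3.61%

3.61%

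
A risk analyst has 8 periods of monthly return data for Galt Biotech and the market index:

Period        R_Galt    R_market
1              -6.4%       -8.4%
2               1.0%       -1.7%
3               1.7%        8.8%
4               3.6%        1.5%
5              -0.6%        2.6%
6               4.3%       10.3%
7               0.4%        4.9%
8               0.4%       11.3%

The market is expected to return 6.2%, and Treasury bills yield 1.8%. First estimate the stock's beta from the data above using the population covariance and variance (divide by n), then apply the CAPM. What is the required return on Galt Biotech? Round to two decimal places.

Mean R_i = (-6.4 + 1.0 + 1.7 + 3.6 − 0.6 + 4.3 + 0.4 + 0.4) / 8 = 0.5500%
Mean R_m = (-8.4 − 1.7 + 8.8 + 1.5 + 2.6 + 10.3 + 4.9 + 11.3) / 8 = 3.6625%
Σ(R_i − R̄_i)(R_m − R̄_m) = 105.5150  ⇒  Cov = 105.5150 / 8 = 13.1894
Σ(R_m − R̄_m)² = 310.3788  ⇒  Var(R_m) = 310.3788 / 8 = 38.7974
β = Cov / Var(R_m) = 13.1894 / 38.7974 = 0.3400
MRP = 6.2% − 1.8% = 4.40%
E(R) = R_f + β × MRP = 1.8% + 0.3400 × 4.4% = 3.30%

3.30%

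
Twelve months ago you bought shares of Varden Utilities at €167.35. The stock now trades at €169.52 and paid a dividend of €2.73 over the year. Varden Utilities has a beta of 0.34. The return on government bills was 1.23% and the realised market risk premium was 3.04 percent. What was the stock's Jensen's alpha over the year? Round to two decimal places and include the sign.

+0.66%

Realised HPR = (P1 + D1 − P0) / P0 = (169.52 + 2.73 − 167.35) / 167.35 = 4.90 / 167.35 = 2.9280%
CAPM required = R_f + β·MRP = 1.23% + 0.34 × 3.04% = 2.2636%
α = realised − required = 2.9280% − 2.2636% = +0.66%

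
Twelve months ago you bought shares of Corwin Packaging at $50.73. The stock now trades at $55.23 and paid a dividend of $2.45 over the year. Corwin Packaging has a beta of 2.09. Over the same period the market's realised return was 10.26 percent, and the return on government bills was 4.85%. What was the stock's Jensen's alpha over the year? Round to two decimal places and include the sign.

Realised HPR = (P1 + D1 − P0) / P0 = (55.23 + 2.45 − 50.73) / 50.73 = 6.95 / 50.73 = 13.7000%
MRP = 10.26% − 4.85% = 5.41%
CAPM required = R_f + β·MRP = 4.85% + 2.09 × 5.41% = 16.1569%
α = realised − required = 13.7000% − 16.1569% = -2.46%

-2.46%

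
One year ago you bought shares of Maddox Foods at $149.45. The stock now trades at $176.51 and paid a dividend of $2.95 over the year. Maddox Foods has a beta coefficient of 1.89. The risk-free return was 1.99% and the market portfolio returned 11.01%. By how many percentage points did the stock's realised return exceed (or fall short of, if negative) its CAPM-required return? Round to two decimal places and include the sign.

+1.04%

Realised HPR = (P1 + D1 − P0) / P0 = (176.51 + 2.95 − 149.45) / 149.45 = 30.01 / 149.45 = 20.0803%
MRP = 11.01% − 1.99% = 9.02%
CAPM required = R_f + β·MRP = 1.99% + 1.89 × 9.02% = 19.0378%
α = realised − required = 20.0803% − 19.0378% = +1.04%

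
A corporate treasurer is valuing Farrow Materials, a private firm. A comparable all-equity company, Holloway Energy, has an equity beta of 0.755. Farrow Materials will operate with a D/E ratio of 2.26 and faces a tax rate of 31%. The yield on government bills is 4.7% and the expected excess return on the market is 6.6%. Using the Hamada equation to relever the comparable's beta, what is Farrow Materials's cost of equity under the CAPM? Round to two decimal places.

β_L = β_U × [1 + (1 − t)(D/E)] = 0.755 × [1 + (1 − 0.31) × 2.26]
    = 0.755 × [1 + 0.69 × 2.26] = 0.755 × 2.5594 = 1.9323
E(R) = R_f + β_L × MRP = 4.7% + 1.9323 × 6.6% = 17.45%

17.45%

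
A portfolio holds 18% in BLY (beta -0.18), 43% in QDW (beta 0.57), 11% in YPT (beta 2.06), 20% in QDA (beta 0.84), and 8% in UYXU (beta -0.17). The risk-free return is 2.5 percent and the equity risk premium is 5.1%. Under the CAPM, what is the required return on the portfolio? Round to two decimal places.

5.53%

β_P = Σ w_i β_i = 0.18×-0.18 + 0.43×0.57 + 0.11×2.06 + 0.20×0.84 + 0.08×-0.17 = 0.5937
E(R_P) = R_f + β_P × MRP = 2.5% + 0.5937 × 5.1% = 5.53%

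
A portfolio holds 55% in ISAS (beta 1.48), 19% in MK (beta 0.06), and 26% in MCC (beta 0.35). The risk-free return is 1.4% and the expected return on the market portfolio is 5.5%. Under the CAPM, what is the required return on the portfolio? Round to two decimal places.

5.16%

β_P = Σ w_i β_i = 0.55×1.48 + 0.19×0.06 + 0.26×0.35 = 0.9164
MRP = 5.5% − 1.4% = 4.10%
E(R_P) = R_f + β_P × MRP = 1.4% + 0.9164 × 4.1% = 5.16%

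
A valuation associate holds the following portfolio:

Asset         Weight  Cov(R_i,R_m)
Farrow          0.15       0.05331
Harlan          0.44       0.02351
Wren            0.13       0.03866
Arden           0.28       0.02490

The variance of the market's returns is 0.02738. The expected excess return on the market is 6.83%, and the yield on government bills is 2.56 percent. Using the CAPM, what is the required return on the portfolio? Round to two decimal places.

10.13%

β_Farrow = 0.05331 / 0.02738 = 1.9470
β_Harlan = 0.02351 / 0.02738 = 0.8587
β_Wren = 0.03866 / 0.02738 = 1.4120
β_Arden = 0.02490 / 0.02738 = 0.9094
β_P = Σ w_i β_i = 0.15×1.9470 + 0.44×0.8587 + 0.13×1.4120 + 0.28×0.9094 = 1.1081
E(R_P) = R_f + β_P × MRP = 2.56% + 1.1081 × 6.83% = 10.13%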